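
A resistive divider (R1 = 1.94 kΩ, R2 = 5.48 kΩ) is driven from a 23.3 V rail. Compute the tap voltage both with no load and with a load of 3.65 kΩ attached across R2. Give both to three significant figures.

Unloaded: 17.2 V; loaded: 12.4 V

Open-circuit: V = 23.3 × 5.48/(1.94 + 5.48) = 17.2 V.
With the load, R2 becomes R2‖R_L = 2.191 kΩ, so V = 23.3 × 2.191/4.131 = 12.4 V.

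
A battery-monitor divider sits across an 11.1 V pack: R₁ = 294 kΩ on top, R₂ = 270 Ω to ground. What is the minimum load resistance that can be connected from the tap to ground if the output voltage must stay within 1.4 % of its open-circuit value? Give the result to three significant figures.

Output resistance R_th = R₁‖R₂ = (294000 × 270)/294300 = 269.8 Ω.
The fractional drop is R_th/(R_th + R_L); requiring this ≤ 0.0140 gives R_L ≥ R_th(1/0.0140 − 1) = 269.8 × 70.43 = 19.0 kΩ.

R_L(min) ≈ 19.0 kΩ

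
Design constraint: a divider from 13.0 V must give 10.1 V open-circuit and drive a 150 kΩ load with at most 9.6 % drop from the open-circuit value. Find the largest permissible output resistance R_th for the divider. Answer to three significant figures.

R_th ≤ 15.9 kΩ

Loading drop = R_th/(R_th + R_L) ≤ 0.0960, so R_th ≤ R_L · ε/(1−ε) = 150 kΩ × 0.0960/0.9040 = 15.9 kΩ.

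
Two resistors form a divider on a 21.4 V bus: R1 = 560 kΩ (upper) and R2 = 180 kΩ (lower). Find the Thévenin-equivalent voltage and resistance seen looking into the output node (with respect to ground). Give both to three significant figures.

V_th = 5.21 V, R_th = 136 kΩ

V_th is the open-circuit tap voltage: 21.4 × 180/(560 + 180) = 5.21 V.
With the supply zeroed, R1 and R2 appear in parallel from the tap: R_th = R1‖R2 = (560 × 180)/740.0 = 136 kΩ.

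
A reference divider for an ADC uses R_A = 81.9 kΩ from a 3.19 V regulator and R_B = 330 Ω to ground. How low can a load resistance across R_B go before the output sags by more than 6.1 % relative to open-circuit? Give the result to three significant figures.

Output resistance R_th = R_A‖R_B = (81900 × 330)/82230 = 328.7 Ω.
The fractional drop is R_th/(R_th + R_L); requiring this ≤ 0.0610 gives R_L ≥ R_th(1/0.0610 − 1) = 328.7 × 15.39 = 5.06 kΩ.

R_L(min) ≈ 5.06 kΩ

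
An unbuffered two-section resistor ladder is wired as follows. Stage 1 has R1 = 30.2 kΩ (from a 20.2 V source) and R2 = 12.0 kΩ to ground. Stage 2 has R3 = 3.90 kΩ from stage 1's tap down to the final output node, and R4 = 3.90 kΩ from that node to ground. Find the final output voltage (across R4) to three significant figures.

Stage 2 presents R3+R4 = 7.800 kΩ as a load on stage 1's tap.
Stage 1's lower leg becomes R2‖(R3+R4) = 4.727 kΩ, so V_mid = 20.2 × 4.727/34.93 = 2.734 V.
Stage 2 is itself unloaded: V_out = V_mid × R4/(R3+R4) = 2.734 × 3.90/7.800 = 1.37 V.

V_out ≈ 1.37 V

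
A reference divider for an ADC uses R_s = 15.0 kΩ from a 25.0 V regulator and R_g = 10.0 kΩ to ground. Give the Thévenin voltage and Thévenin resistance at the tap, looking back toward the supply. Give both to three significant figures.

V_th = 10.0 V, R_th = 6.00 kΩ

V_th is the open-circuit tap voltage: 25.0 × 10.0/(15.0 + 10.0) = 10.0 V.
With the supply zeroed, R_s and R_g appear in parallel from the tap: R_th = R_s‖R_g = (15.0 × 10.0)/25.00 = 6.00 kΩ.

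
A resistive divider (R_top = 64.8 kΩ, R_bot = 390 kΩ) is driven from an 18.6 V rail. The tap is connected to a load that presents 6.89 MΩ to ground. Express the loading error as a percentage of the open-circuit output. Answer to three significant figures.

The divider's output (Thévenin) resistance is R_top‖R_bot = 55.57 kΩ.
Fractional drop under load = R_th/(R_th + R_L) = 55.57 / (55.57 + 6890) = 0.008000.
So the output falls by 0.800 %.

0.800 %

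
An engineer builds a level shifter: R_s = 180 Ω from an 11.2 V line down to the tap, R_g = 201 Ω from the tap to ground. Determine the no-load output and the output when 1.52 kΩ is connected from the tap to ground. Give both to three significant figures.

Unloaded: 5.91 V; loaded: 5.56 V

Open-circuit: V = 11.2 × 201/(180 + 201) = 5.91 V.
With the load, R_g becomes R_g‖R_L = 177.5 Ω, so V = 11.2 × 177.5/357.5 = 5.56 V.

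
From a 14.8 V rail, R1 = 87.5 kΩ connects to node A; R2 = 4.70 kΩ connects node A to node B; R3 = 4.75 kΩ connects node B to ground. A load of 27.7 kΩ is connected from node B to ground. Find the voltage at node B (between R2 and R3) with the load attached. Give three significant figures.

V ≈ 0.623 V

At node B, R3 is in parallel with the load: R3‖R_L = 4.055 kΩ.
Below node A the resistance is R2 + (R3‖R_L) = 8.755 kΩ, so V_A = 14.8 × 8.755/96.25 = 1.346 V.
Then V_B = V_A × (R3‖R_L)/(R2 + R3‖R_L) = 1.346 × 4.055/8.755 = 0.623 V.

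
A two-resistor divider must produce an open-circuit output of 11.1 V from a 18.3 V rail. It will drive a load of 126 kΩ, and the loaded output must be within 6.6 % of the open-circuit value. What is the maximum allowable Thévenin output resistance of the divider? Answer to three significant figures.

Loading drop = R_th/(R_th + R_L) ≤ 0.0660, so R_th ≤ R_L · ε/(1−ε) = 126 kΩ × 0.0660/0.9340 = 8.90 kΩ.
(Any R1, R2 with R2/(R1+R2) = 0.607 and R1‖R2 ≤ 8.90 kΩ will meet the spec.)

R_th ≤ 8.90 kΩ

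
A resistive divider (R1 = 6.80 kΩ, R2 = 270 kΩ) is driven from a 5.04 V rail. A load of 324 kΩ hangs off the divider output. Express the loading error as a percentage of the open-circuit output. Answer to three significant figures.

The divider's output (Thévenin) resistance is R1‖R2 = 6.633 kΩ.
Fractional drop under load = R_th/(R_th + R_L) = 6.633 / (6.633 + 324) = 0.02006.
So the output falls by 2.01 %.

2.01 %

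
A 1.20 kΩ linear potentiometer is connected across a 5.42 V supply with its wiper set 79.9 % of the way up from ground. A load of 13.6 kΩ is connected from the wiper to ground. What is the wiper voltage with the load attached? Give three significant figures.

The wiper splits the pot into (1−α)R = 241.2 Ω above and αR = 958.8 Ω below.
Lower section ‖ load = 895.7 Ω.
V_wiper = 5.42 × 895.7/(241.2 + 895.7) = 4.27 V.

V ≈ 4.27 V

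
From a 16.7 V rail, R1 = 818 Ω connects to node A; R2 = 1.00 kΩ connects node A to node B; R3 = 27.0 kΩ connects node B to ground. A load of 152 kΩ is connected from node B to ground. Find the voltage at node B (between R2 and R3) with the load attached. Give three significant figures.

V ≈ 15.5 V

At node B, R3 is in parallel with the load: R3‖R_L = 22930 Ω.
Below node A the resistance is R2 + (R3‖R_L) = 23930 Ω, so V_A = 16.7 × 23930/24750 = 16.15 V.
Then V_B = V_A × (R3‖R_L)/(R2 + R3‖R_L) = 16.15 × 22930/23930 = 15.5 V.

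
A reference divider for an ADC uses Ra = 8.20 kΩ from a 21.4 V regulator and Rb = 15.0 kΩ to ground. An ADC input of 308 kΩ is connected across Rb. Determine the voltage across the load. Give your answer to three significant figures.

V_out ≈ 13.6 V

The load sits in parallel with Rb: Rb‖R_L = (15.0 × 308) / (15.0 + 308) = 14.30 kΩ.
V_out = 21.4 × 14.30 / (8.20 + 14.30) = 21.4 × 14.30/22.50 = 13.6 V.
(Unloaded it would have been 13.8 V.)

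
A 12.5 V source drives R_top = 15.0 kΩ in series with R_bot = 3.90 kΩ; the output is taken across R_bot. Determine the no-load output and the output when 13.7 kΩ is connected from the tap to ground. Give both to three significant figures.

Unloaded: 2.58 V; loaded: 2.10 V

Open-circuit: V = 12.5 × 3.90/(15.0 + 3.90) = 2.58 V.
With the load, R_bot becomes R_bot‖R_L = 3.036 kΩ, so V = 12.5 × 3.036/18.04 = 2.10 V.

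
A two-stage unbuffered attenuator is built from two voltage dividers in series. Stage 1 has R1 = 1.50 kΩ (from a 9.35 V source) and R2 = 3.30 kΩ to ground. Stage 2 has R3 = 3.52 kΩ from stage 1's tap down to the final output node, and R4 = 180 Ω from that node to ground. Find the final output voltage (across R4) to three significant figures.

V_out ≈ 0.245 V

Stage 2 presents R3+R4 = 3700 Ω as a load on stage 1's tap.
Stage 1's lower leg becomes R2‖(R3+R4) = 1744 Ω, so V_mid = 9.35 × 1744/3244 = 5.027 V.
Stage 2 is itself unloaded: V_out = V_mid × R4/(R3+R4) = 5.027 × 180/3700 = 0.245 V.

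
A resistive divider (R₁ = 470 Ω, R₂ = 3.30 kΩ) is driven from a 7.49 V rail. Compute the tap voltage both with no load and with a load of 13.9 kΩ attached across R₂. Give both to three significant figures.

Unloaded: 6.56 V; loaded: 6.37 V

Open-circuit: V = 7.49 × 3300/(470 + 3300) = 6.56 V.
With the load, R₂ becomes R₂‖R_L = 2667 Ω, so V = 7.49 × 2667/3137 = 6.37 V.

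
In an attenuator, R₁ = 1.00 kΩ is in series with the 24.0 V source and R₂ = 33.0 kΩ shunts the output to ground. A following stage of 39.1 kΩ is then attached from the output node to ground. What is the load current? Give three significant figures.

R₂‖R_L = 17.90 kΩ; V_out = 24.0 × 17.90/18.90 = 22.73 V.
I_L = V_out / R_L = 22.73 / 39.1 kΩ = 0.581 mA.

I_L ≈ 0.581 mA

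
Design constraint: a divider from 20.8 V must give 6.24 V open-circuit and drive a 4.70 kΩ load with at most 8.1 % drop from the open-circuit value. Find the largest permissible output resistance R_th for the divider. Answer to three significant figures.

Loading drop = R_th/(R_th + R_L) ≤ 0.0810, so R_th ≤ R_L · ε/(1−ε) = 4.70 kΩ × 0.0810/0.9190 = 414 Ω.

R_th ≤ 414 Ω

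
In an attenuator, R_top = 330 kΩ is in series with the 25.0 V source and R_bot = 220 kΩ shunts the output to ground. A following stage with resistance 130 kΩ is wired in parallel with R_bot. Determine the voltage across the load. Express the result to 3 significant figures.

The load sits in parallel with R_bot: R_bot‖R_L = (220 × 130) / (220 + 130) = 81.71 kΩ.
V_out = 25.0 × 81.71 / (330 + 81.71) = 25.0 × 81.71/411.7 = 4.96 V.
(Unloaded it would have been 10.0 V.)

V_out ≈ 4.96 V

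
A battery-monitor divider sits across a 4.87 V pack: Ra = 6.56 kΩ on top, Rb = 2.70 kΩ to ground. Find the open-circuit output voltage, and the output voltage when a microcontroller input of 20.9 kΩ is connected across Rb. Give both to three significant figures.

Open-circuit: V = 4.87 × 2.70/(6.56 + 2.70) = 1.42 V.
With the load, Rb becomes Rb‖R_L = 2.391 kΩ, so V = 4.87 × 2.391/8.951 = 1.30 V.

Unloaded: 1.42 V; loaded: 1.30 V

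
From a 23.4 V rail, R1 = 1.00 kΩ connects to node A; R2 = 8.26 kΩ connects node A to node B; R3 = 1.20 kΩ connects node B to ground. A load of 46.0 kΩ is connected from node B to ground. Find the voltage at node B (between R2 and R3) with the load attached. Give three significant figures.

V ≈ 2.62 V

At node B, R3 is in parallel with the load: R3‖R_L = 1.169 kΩ.
Below node A the resistance is R2 + (R3‖R_L) = 9.429 kΩ, so V_A = 23.4 × 9.429/10.43 = 21.16 V.
Then V_B = V_A × (R3‖R_L)/(R2 + R3‖R_L) = 21.16 × 1.169/9.429 = 2.62 V.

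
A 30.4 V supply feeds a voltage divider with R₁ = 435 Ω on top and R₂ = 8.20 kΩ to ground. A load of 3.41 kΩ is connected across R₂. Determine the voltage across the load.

The load sits in parallel with R₂: R₂‖R_L = (8200 × 3410) / (8200 + 3410) = 2408 Ω.
V_out = 30.4 × 2408 / (435 + 2408) = 30.4 × 2408/2843 = 25.7 V.

V_out ≈ 25.7 V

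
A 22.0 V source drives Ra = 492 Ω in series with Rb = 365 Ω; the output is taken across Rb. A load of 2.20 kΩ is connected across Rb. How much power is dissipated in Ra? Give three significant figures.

Total resistance from the source is Ra + (Rb‖R_L) = 805.1 Ω, so I = 22.0/805.1 Ω = 27.33 mA.
P = I²·Ra = (27.33 mA)² × 492 Ω = 367 mW.

P ≈ 367 mW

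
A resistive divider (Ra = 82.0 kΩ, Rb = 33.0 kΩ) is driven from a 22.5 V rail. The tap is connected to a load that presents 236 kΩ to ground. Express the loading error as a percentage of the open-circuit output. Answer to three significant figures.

Unloaded V = 22.5 × 33.0/115.0 = 6.4565 V.
Loaded: Rb‖R_L = 28.95 kΩ, giving V = 22.5 × 28.95/111.0 = 5.8711 V.
Drop = (6.4565 − 5.8711) / 6.4565 = 9.07 %.

9.07 %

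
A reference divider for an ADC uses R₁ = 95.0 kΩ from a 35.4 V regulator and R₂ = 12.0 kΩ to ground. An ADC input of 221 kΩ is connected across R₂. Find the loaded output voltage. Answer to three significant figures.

The load sits in parallel with R₂: R₂‖R_L = (12.0 × 221) / (12.0 + 221) = 11.38 kΩ.
V_out = 35.4 × 11.38 / (95.0 + 11.38) = 35.4 × 11.38/106.4 = 3.79 V.

V_out ≈ 3.79 V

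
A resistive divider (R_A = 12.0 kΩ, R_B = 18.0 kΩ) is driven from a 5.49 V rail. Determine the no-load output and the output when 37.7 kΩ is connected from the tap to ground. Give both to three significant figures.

Open-circuit: V = 5.49 × 18.0/(12.0 + 18.0) = 3.29 V.
With the load, R_B becomes R_B‖R_L = 12.18 kΩ, so V = 5.49 × 12.18/24.18 = 2.77 V.

Unloaded: 3.29 V; loaded: 2.77 V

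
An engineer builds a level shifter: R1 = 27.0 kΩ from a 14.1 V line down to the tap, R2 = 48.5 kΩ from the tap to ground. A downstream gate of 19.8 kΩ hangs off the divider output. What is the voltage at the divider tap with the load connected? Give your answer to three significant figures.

The load sits in parallel with R2: R2‖R_L = (48.5 × 19.8) / (48.5 + 19.8) = 14.06 kΩ.
V_out = 14.1 × 14.06 / (27.0 + 14.06) = 14.1 × 14.06/41.06 = 4.83 V.

V_out ≈ 4.83 V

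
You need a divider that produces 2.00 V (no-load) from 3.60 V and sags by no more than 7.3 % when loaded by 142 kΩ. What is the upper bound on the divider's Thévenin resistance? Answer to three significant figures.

Loading drop = R_th/(R_th + R_L) ≤ 0.0730, so R_th ≤ R_L · ε/(1−ε) = 142 kΩ × 0.0730/0.9270 = 11.2 kΩ.
(Any R1, R2 with R2/(R1+R2) = 0.556 and R1‖R2 ≤ 11.2 kΩ will meet the spec.)

R_th ≤ 11.2 kΩ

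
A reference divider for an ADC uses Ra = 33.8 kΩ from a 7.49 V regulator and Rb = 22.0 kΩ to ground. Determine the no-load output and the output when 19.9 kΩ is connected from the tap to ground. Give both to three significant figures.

Open-circuit: V = 7.49 × 22.0/(33.8 + 22.0) = 2.95 V.
With the load, Rb becomes Rb‖R_L = 10.45 kΩ, so V = 7.49 × 10.45/44.25 = 1.77 V.

Unloaded: 2.95 V; loaded: 1.77 V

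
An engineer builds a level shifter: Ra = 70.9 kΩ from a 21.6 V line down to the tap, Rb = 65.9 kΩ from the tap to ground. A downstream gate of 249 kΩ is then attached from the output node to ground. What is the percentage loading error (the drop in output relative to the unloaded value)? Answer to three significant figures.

The divider's output (Thévenin) resistance is Ra‖Rb = 34.15 kΩ.
Fractional drop under load = R_th/(R_th + R_L) = 34.15 / (34.15 + 249) = 0.1206.
So the output falls by 12.1 %.

12.1 %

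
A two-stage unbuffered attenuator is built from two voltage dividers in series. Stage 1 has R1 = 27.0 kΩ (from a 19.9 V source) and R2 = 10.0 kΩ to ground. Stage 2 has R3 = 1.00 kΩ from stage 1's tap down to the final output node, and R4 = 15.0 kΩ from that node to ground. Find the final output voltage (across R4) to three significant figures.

Stage 2 presents R3+R4 = 16.00 kΩ as a load on stage 1's tap.
Stage 1's lower leg becomes R2‖(R3+R4) = 6.154 kΩ, so V_mid = 19.9 × 6.154/33.15 = 3.694 V.
Stage 2 is itself unloaded: V_out = V_mid × R4/(R3+R4) = 3.694 × 15.0/16.00 = 3.46 V.

V_out ≈ 3.46 V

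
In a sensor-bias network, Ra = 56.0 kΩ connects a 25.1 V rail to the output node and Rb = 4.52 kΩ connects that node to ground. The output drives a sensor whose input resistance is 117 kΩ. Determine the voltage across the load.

V_out ≈ 1.81 V

The load sits in parallel with Rb: Rb‖R_L = (4.52 × 117) / (4.52 + 117) = 4.352 kΩ.
V_out = 25.1 × 4.352 / (56.0 + 4.352) = 25.1 × 4.352/60.35 = 1.81 V.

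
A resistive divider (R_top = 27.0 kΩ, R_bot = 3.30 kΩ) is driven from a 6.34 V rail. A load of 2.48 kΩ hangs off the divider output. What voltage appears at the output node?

V_out ≈ 0.316 V

The load sits in parallel with R_bot: R_bot‖R_L = (3.30 × 2.48) / (3.30 + 2.48) = 1.416 kΩ.
V_out = 6.34 × 1.416 / (27.0 + 1.416) = 6.34 × 1.416/28.42 = 0.316 V.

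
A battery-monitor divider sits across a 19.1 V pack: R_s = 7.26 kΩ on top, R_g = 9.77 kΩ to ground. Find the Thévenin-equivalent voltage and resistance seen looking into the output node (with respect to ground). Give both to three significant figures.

V_th is the open-circuit tap voltage: 19.1 × 9.77/(7.26 + 9.77) = 11.0 V.
With the supply zeroed, R_s and R_g appear in parallel from the tap: R_th = R_s‖R_g = (7.26 × 9.77)/17.03 = 4.17 kΩ.

V_th = 11.0 V, R_th = 4.17 kΩ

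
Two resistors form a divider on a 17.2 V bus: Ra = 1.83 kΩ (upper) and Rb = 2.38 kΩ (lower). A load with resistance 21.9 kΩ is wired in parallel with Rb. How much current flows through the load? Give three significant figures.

I_L ≈ 0.424 mA

Rb‖R_L = 2.147 kΩ; V_out = 17.2 × 2.147/3.977 = 9.285 V.
I_L = V_out / R_L = 9.285 / 21.9 kΩ = 0.424 mA.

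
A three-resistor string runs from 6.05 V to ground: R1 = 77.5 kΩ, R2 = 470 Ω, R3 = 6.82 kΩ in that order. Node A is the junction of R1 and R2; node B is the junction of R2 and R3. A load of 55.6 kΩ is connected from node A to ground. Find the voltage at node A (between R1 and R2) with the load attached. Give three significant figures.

Below node A the series string R2+R3 = 7290 Ω sits in parallel with the 55600 Ω load: 6445 Ω.
V_A = 6.05 × 6445/(77500 + 6445) = 0.464 V.

V ≈ 0.464 V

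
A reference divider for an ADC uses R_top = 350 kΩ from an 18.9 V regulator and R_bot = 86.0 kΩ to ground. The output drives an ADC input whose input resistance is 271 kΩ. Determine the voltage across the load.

The load sits in parallel with R_bot: R_bot‖R_L = (86.0 × 271) / (86.0 + 271) = 65.28 kΩ.
V_out = 18.9 × 65.28 / (350 + 65.28) = 18.9 × 65.28/415.3 = 2.97 V.
(Unloaded it would have been 3.73 V.)

V_out ≈ 2.97 V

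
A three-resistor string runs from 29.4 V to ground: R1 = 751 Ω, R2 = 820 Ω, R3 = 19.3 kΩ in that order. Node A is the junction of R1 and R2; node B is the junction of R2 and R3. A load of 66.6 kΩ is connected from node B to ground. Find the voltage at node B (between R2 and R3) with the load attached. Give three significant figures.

V ≈ 26.6 V

At node B, R3 is in parallel with the load: R3‖R_L = 14960 Ω.
Below node A the resistance is R2 + (R3‖R_L) = 15780 Ω, so V_A = 29.4 × 15780/16530 = 28.06 V.
Then V_B = V_A × (R3‖R_L)/(R2 + R3‖R_L) = 28.06 × 14960/15780 = 26.6 V.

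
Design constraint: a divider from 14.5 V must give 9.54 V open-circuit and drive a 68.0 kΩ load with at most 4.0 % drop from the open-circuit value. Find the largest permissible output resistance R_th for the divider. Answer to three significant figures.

Loading drop = R_th/(R_th + R_L) ≤ 0.0400, so R_th ≤ R_L · ε/(1−ε) = 68.0 kΩ × 0.0400/0.9600 = 2.83 kΩ.
(Any R1, R2 with R2/(R1+R2) = 0.658 and R1‖R2 ≤ 2.83 kΩ will meet the spec.)

R_th ≤ 2.83 kΩ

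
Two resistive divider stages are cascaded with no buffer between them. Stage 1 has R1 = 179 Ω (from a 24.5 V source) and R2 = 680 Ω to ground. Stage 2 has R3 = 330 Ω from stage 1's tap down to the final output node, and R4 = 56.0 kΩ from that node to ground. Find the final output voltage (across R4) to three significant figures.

Stage 2 presents R3+R4 = 56330 Ω as a load on stage 1's tap.
Stage 1's lower leg becomes R2‖(R3+R4) = 671.9 Ω, so V_mid = 24.5 × 671.9/850.9 = 19.35 V.
Stage 2 is itself unloaded: V_out = V_mid × R4/(R3+R4) = 19.35 × 56000/56330 = 19.2 V.

V_out ≈ 19.2 V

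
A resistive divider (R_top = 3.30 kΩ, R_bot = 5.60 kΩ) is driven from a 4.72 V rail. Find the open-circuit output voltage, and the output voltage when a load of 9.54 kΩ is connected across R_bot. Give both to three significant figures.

Unloaded: 2.97 V; loaded: 2.44 V

Open-circuit: V = 4.72 × 5.60/(3.30 + 5.60) = 2.97 V.
With the load, R_bot becomes R_bot‖R_L = 3.529 kΩ, so V = 4.72 × 3.529/6.829 = 2.44 V.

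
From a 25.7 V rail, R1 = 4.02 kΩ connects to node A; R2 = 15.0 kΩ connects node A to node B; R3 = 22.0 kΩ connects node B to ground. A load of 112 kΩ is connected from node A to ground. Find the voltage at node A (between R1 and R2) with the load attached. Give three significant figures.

V ≈ 22.5 V

Below node A the series string R2+R3 = 37.00 kΩ sits in parallel with the 112 kΩ load: 27.81 kΩ.
V_A = 25.7 × 27.81/(4.02 + 27.81) = 22.5 V.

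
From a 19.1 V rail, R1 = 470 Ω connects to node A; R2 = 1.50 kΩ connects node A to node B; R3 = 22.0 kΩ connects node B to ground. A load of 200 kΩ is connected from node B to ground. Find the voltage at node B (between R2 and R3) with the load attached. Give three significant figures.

V ≈ 17.4 V

At node B, R3 is in parallel with the load: R3‖R_L = 19820 Ω.
Below node A the resistance is R2 + (R3‖R_L) = 21320 Ω, so V_A = 19.1 × 21320/21790 = 18.69 V.
Then V_B = V_A × (R3‖R_L)/(R2 + R3‖R_L) = 18.69 × 19820/21320 = 17.4 V.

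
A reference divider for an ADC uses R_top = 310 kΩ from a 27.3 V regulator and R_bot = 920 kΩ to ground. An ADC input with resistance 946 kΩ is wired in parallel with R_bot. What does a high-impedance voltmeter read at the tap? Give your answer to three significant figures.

V_out ≈ 16.4 V

The load sits in parallel with R_bot: R_bot‖R_L = (920 × 946) / (920 + 946) = 466.4 kΩ.
V_out = 27.3 × 466.4 / (310 + 466.4) = 27.3 × 466.4/776.4 = 16.4 V.
(Unloaded it would have been 20.4 V.)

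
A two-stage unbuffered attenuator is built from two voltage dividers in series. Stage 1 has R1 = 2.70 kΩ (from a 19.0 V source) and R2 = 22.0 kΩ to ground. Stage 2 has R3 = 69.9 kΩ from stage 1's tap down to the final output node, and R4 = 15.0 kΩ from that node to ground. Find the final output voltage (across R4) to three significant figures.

V_out ≈ 2.91 V

Stage 2 presents R3+R4 = 84.90 kΩ as a load on stage 1's tap.
Stage 1's lower leg becomes R2‖(R3+R4) = 17.47 kΩ, so V_mid = 19.0 × 17.47/20.17 = 16.46 V.
Stage 2 is itself unloaded: V_out = V_mid × R4/(R3+R4) = 16.46 × 15.0/84.90 = 2.91 V.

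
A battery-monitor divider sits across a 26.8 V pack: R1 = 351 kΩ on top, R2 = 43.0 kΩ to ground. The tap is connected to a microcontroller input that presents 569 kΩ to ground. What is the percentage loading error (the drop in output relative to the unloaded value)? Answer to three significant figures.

6.31 %

The divider's output (Thévenin) resistance is R1‖R2 = 38.31 kΩ.
Fractional drop under load = R_th/(R_th + R_L) = 38.31 / (38.31 + 569) = 0.06308.
So the output falls by 6.31 %.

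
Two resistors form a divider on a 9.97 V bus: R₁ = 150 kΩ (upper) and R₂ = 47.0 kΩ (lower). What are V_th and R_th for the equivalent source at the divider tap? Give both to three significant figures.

V_th = 2.38 V, R_th = 35.8 kΩ

V_th is the open-circuit tap voltage: 9.97 × 47.0/(150 + 47.0) = 2.38 V.
With the supply zeroed, R₁ and R₂ appear in parallel from the tap: R_th = R₁‖R₂ = (150 × 47.0)/197.0 = 35.8 kΩ.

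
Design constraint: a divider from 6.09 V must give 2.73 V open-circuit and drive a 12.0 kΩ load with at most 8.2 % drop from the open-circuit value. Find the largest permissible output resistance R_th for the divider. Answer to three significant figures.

Loading drop = R_th/(R_th + R_L) ≤ 0.0820, so R_th ≤ R_L · ε/(1−ε) = 12.0 kΩ × 0.0820/0.9180 = 1.07 kΩ.
(Any R1, R2 with R2/(R1+R2) = 0.448 and R1‖R2 ≤ 1.07 kΩ will meet the spec.)

R_th ≤ 1.07 kΩ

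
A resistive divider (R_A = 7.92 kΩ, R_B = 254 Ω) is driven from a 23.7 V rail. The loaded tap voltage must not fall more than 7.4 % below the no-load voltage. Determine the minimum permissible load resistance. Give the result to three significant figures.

Output resistance R_th = R_A‖R_B = (7920 × 254)/8174 = 246.1 Ω.
The fractional drop is R_th/(R_th + R_L); requiring this ≤ 0.0740 gives R_L ≥ R_th(1/0.0740 − 1) = 246.1 × 12.51 = 3.08 kΩ.

R_L(min) ≈ 3.08 kΩ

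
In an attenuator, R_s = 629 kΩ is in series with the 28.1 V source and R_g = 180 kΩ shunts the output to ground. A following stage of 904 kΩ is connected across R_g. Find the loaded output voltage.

The load sits in parallel with R_g: R_g‖R_L = (180 × 904) / (180 + 904) = 150.1 kΩ.
V_out = 28.1 × 150.1 / (629 + 150.1) = 28.1 × 150.1/779.1 = 5.41 V.

V_out ≈ 5.41 V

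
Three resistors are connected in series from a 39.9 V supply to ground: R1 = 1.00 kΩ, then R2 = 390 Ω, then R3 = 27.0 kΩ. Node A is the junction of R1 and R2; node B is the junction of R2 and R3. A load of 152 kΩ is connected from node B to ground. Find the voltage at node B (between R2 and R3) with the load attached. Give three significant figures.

V ≈ 37.6 V

At node B, R3 is in parallel with the load: R3‖R_L = 22930 Ω.
Below node A the resistance is R2 + (R3‖R_L) = 23320 Ω, so V_A = 39.9 × 23320/24320 = 38.26 V.
Then V_B = V_A × (R3‖R_L)/(R2 + R3‖R_L) = 38.26 × 22930/23320 = 37.6 V.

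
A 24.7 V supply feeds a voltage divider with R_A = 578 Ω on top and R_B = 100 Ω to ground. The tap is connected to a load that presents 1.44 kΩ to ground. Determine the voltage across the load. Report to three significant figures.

V_out ≈ 3.44 V

The load sits in parallel with R_B: R_B‖R_L = (100 × 1440) / (100 + 1440) = 93.51 Ω.
V_out = 24.7 × 93.51 / (578 + 93.51) = 24.7 × 93.51/671.5 = 3.44 V.
(Unloaded it would have been 3.64 V.)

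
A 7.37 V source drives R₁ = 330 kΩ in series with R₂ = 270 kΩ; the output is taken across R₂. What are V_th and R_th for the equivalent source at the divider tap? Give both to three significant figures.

V_th = 3.32 V, R_th = 148 kΩ

V_th is the open-circuit tap voltage: 7.37 × 270/(330 + 270) = 3.32 V.
With the supply zeroed, R₁ and R₂ appear in parallel from the tap: R_th = R₁‖R₂ = (330 × 270)/600.0 = 148 kΩ.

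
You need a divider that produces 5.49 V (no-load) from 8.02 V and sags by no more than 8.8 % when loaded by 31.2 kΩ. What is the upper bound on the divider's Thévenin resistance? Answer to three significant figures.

R_th ≤ 3.01 kΩ

Loading drop = R_th/(R_th + R_L) ≤ 0.0880, so R_th ≤ R_L · ε/(1−ε) = 31.2 kΩ × 0.0880/0.9120 = 3.01 kΩ.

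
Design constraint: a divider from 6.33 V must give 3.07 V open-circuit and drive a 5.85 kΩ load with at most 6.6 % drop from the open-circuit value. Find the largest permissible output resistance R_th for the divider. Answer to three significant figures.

R_th ≤ 413 Ω

Loading drop = R_th/(R_th + R_L) ≤ 0.0660, so R_th ≤ R_L · ε/(1−ε) = 5.85 kΩ × 0.0660/0.9340 = 413 Ω.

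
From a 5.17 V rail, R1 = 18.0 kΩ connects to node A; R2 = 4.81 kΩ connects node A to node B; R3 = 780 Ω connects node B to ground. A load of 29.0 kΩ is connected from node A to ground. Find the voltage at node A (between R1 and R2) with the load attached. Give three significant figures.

V ≈ 1.07 V

Below node A the series string R2+R3 = 5590 Ω sits in parallel with the 29000 Ω load: 4687 Ω.
V_A = 5.17 × 4687/(18000 + 4687) = 1.07 V.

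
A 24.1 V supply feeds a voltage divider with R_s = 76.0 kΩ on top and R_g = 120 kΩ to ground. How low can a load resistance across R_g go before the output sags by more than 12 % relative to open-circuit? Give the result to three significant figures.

Output resistance R_th = R_s‖R_g = (76.0 × 120)/196.0 = 46.53 kΩ.
The fractional drop is R_th/(R_th + R_L); requiring this ≤ 0.120 gives R_L ≥ R_th(1/0.120 − 1) = 46.53 × 7.333 = 341 kΩ.

R_L(min) ≈ 341 kΩ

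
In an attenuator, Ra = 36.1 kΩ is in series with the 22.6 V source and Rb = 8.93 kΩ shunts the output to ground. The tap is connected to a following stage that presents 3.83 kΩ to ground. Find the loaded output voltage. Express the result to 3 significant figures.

V_out ≈ 1.56 V

The load sits in parallel with Rb: Rb‖R_L = (8.93 × 3.83) / (8.93 + 3.83) = 2.680 kΩ.
V_out = 22.6 × 2.680 / (36.1 + 2.680) = 22.6 × 2.680/38.78 = 1.56 V.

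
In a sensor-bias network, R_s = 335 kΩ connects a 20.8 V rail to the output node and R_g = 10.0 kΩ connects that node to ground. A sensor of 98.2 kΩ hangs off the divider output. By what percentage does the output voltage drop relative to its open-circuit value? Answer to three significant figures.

9.00 %

The divider's output (Thévenin) resistance is R_s‖R_g = 9.710 kΩ.
Fractional drop under load = R_th/(R_th + R_L) = 9.710 / (9.710 + 98.2) = 0.08998.
So the output falls by 9.00 %.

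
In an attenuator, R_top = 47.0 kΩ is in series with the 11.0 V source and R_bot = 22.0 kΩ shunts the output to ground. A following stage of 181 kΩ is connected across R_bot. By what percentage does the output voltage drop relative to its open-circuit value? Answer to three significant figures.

The divider's output (Thévenin) resistance is R_top‖R_bot = 14.99 kΩ.
Fractional drop under load = R_th/(R_th + R_L) = 14.99 / (14.99 + 181) = 0.07646.
So the output falls by 7.65 %.

7.65 %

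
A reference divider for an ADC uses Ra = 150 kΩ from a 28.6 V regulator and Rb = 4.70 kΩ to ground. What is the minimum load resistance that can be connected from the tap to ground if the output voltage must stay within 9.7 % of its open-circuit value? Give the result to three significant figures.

Output resistance R_th = Ra‖Rb = (150 × 4.70)/154.7 = 4.557 kΩ.
The fractional drop is R_th/(R_th + R_L); requiring this ≤ 0.0970 gives R_L ≥ R_th(1/0.0970 − 1) = 4.557 × 9.309 = 42.4 kΩ.

R_L(min) ≈ 42.4 kΩ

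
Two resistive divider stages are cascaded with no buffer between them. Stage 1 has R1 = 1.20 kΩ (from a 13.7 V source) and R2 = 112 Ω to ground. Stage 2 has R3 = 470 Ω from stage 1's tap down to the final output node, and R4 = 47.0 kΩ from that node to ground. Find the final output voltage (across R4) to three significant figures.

Stage 2 presents R3+R4 = 47470 Ω as a load on stage 1's tap.
Stage 1's lower leg becomes R2‖(R3+R4) = 111.7 Ω, so V_mid = 13.7 × 111.7/1312 = 1.167 V.
Stage 2 is itself unloaded: V_out = V_mid × R4/(R3+R4) = 1.167 × 47000/47470 = 1.16 V.

V_out ≈ 1.16 V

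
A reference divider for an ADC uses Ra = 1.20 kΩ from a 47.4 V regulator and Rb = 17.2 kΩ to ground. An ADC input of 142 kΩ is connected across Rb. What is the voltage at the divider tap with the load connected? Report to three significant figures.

V_out ≈ 44.0 V

The load sits in parallel with Rb: Rb‖R_L = (17.2 × 142) / (17.2 + 142) = 15.34 kΩ.
V_out = 47.4 × 15.34 / (1.20 + 15.34) = 47.4 × 15.34/16.54 = 44.0 V.
(Unloaded it would have been 44.3 V.)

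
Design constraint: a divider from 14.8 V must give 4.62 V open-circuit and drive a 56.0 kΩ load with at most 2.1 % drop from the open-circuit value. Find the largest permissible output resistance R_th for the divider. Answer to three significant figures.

R_th ≤ 1.20 kΩ

Loading drop = R_th/(R_th + R_L) ≤ 0.0210, so R_th ≤ R_L · ε/(1−ε) = 56.0 kΩ × 0.0210/0.9790 = 1.20 kΩ.
(Any R1, R2 with R2/(R1+R2) = 0.312 and R1‖R2 ≤ 1.20 kΩ will meet the spec.)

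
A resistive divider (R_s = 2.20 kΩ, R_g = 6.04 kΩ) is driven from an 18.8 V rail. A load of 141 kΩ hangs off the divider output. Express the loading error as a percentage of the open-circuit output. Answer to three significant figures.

The divider's output (Thévenin) resistance is R_s‖R_g = 1.613 kΩ.
Fractional drop under load = R_th/(R_th + R_L) = 1.613 / (1.613 + 141) = 0.01131.
So the output falls by 1.13 %.

1.13 %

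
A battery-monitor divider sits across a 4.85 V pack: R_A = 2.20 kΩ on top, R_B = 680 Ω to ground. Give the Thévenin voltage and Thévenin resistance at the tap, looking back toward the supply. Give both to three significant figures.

V_th is the open-circuit tap voltage: 4.85 × 680/(2200 + 680) = 1.15 V.
With the supply zeroed, R_A and R_B appear in parallel from the tap: R_th = R_A‖R_B = (2200 × 680)/2880 = 519 Ω.

V_th = 1.15 V, R_th = 519 Ω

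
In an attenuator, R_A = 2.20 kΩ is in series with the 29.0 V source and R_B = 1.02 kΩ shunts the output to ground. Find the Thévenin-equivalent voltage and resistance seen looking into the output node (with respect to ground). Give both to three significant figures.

V_th = 9.19 V, R_th = 697 Ω

V_th is the open-circuit tap voltage: 29.0 × 1.02/(2.20 + 1.02) = 9.19 V.
With the supply zeroed, R_A and R_B appear in parallel from the tap: R_th = R_A‖R_B = (2.20 × 1.02)/3.220 = 697 Ω.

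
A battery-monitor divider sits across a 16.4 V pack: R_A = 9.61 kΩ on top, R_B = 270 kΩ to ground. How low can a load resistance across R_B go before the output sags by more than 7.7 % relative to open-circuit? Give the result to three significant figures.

Output resistance R_th = R_A‖R_B = (9.61 × 270)/279.6 = 9.280 kΩ.
The fractional drop is R_th/(R_th + R_L); requiring this ≤ 0.0770 gives R_L ≥ R_th(1/0.0770 − 1) = 9.280 × 11.99 = 111 kΩ.

R_L(min) ≈ 111 kΩ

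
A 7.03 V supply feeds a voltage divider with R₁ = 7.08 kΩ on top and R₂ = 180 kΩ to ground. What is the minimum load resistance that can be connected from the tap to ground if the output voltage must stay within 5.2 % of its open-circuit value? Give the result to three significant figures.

Output resistance R_th = R₁‖R₂ = (7.08 × 180)/187.1 = 6.812 kΩ.
The fractional drop is R_th/(R_th + R_L); requiring this ≤ 0.0520 gives R_L ≥ R_th(1/0.0520 − 1) = 6.812 × 18.23 = 124 kΩ.

R_L(min) ≈ 124 kΩ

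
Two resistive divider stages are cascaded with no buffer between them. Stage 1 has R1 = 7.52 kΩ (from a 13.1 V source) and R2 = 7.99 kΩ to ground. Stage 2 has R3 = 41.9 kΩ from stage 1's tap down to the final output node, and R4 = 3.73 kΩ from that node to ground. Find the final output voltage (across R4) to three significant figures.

V_out ≈ 0.508 V

Stage 2 presents R3+R4 = 45.63 kΩ as a load on stage 1's tap.
Stage 1's lower leg becomes R2‖(R3+R4) = 6.799 kΩ, so V_mid = 13.1 × 6.799/14.32 = 6.220 V.
Stage 2 is itself unloaded: V_out = V_mid × R4/(R3+R4) = 6.220 × 3.73/45.63 = 0.508 V.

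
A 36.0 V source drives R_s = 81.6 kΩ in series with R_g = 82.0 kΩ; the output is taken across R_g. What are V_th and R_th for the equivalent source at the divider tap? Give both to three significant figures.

V_th is the open-circuit tap voltage: 36.0 × 82.0/(81.6 + 82.0) = 18.0 V.
With the supply zeroed, R_s and R_g appear in parallel from the tap: R_th = R_s‖R_g = (81.6 × 82.0)/163.6 = 40.9 kΩ.

V_th = 18.0 V, R_th = 40.9 kΩ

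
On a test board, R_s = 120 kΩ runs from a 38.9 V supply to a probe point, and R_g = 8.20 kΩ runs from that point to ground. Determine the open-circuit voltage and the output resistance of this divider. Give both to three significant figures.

V_th is the open-circuit tap voltage: 38.9 × 8.20/(120 + 8.20) = 2.49 V.
With the supply zeroed, R_s and R_g appear in parallel from the tap: R_th = R_s‖R_g = (120 × 8.20)/128.2 = 7.68 kΩ.

V_th = 2.49 V, R_th = 7.68 kΩ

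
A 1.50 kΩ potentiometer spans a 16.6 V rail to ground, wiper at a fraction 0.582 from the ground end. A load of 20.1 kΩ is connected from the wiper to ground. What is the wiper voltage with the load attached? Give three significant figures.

V ≈ 9.49 V

The wiper splits the pot into (1−α)R = 627.0 Ω above and αR = 873.0 Ω below.
Lower section ‖ load = 836.7 Ω.
V_wiper = 16.6 × 836.7/(627.0 + 836.7) = 9.49 V.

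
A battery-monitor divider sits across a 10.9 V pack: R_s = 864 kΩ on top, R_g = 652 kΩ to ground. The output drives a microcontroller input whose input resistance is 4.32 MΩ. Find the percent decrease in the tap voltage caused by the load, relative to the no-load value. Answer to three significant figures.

7.92 %

The divider's output (Thévenin) resistance is R_s‖R_g = 371.6 kΩ.
Fractional drop under load = R_th/(R_th + R_L) = 371.6 / (371.6 + 4320) = 0.07920.
So the output falls by 7.92 %.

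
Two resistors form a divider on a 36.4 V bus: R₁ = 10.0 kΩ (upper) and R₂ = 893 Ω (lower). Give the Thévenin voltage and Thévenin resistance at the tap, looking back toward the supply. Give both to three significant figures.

V_th = 2.98 V, R_th = 820 Ω

V_th is the open-circuit tap voltage: 36.4 × 893/(10000 + 893) = 2.98 V.
With the supply zeroed, R₁ and R₂ appear in parallel from the tap: R_th = R₁‖R₂ = (10000 × 893)/10890 = 820 Ω.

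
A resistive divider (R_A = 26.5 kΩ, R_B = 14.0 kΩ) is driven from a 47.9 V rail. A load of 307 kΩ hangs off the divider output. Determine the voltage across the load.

The load sits in parallel with R_B: R_B‖R_L = (14.0 × 307) / (14.0 + 307) = 13.39 kΩ.
V_out = 47.9 × 13.39 / (26.5 + 13.39) = 47.9 × 13.39/39.89 = 16.1 V.

V_out ≈ 16.1 V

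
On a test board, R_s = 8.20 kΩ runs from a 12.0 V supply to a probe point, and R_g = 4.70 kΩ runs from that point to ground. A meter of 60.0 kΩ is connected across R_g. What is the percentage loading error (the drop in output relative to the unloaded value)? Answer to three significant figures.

4.74 %

The divider's output (Thévenin) resistance is R_s‖R_g = 2.988 kΩ.
Fractional drop under load = R_th/(R_th + R_L) = 2.988 / (2.988 + 60.0) = 0.04743.
So the output falls by 4.74 %.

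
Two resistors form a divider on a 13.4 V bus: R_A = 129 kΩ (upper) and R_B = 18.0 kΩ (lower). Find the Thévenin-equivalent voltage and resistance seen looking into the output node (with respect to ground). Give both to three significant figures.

V_th is the open-circuit tap voltage: 13.4 × 18.0/(129 + 18.0) = 1.64 V.
With the supply zeroed, R_A and R_B appear in parallel from the tap: R_th = R_A‖R_B = (129 × 18.0)/147.0 = 15.8 kΩ.

V_th = 1.64 V, R_th = 15.8 kΩ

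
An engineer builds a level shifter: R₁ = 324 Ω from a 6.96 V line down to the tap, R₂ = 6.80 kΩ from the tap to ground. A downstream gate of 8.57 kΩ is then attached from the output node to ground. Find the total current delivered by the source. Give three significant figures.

R₂‖R_L = 3792 Ω, so the source sees R₁ + R₂‖R_L = 4116 Ω.
I = 6.96 V / 4116 Ω = 1.69 mA.

I ≈ 1.69 mA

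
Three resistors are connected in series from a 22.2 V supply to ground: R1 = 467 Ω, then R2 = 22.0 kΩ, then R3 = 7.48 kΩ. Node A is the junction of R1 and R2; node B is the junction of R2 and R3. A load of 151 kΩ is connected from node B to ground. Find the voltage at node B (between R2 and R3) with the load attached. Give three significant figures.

At node B, R3 is in parallel with the load: R3‖R_L = 7127 Ω.
Below node A the resistance is R2 + (R3‖R_L) = 29130 Ω, so V_A = 22.2 × 29130/29590 = 21.85 V.
Then V_B = V_A × (R3‖R_L)/(R2 + R3‖R_L) = 21.85 × 7127/29130 = 5.35 V.

V ≈ 5.35 V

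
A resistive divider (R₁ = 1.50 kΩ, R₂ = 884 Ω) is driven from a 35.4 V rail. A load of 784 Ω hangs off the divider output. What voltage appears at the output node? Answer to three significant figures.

V_out ≈ 7.68 V

The load sits in parallel with R₂: R₂‖R_L = (884 × 784) / (884 + 784) = 415.5 Ω.
V_out = 35.4 × 415.5 / (1500 + 415.5) = 35.4 × 415.5/1916 = 7.68 V.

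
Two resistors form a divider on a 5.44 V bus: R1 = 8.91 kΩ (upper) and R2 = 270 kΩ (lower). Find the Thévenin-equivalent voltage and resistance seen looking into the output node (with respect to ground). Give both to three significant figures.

V_th is the open-circuit tap voltage: 5.44 × 270/(8.91 + 270) = 5.27 V.
With the supply zeroed, R1 and R2 appear in parallel from the tap: R_th = R1‖R2 = (8.91 × 270)/278.9 = 8.63 kΩ.

V_th = 5.27 V, R_th = 8.63 kΩ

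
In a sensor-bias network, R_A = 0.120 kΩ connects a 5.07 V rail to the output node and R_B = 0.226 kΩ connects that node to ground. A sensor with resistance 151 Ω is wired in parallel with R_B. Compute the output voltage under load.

The load sits in parallel with R_B: R_B‖R_L = (226 × 151) / (226 + 151) = 90.52 Ω.
V_out = 5.07 × 90.52 / (120 + 90.52) = 5.07 × 90.52/210.5 = 2.18 V.

V_out ≈ 2.18 V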